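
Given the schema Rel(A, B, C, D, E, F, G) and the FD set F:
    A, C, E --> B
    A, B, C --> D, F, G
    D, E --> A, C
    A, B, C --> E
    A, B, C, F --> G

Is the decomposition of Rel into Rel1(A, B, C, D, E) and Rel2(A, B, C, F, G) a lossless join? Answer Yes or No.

Yes

The shared attributes are {A, B, C} and {A, B, C}⁺ = {A, B, C, D, E, F, G}.
This includes all of Rel1, so the common attributes are a superkey of Rel1 — the join is lossless.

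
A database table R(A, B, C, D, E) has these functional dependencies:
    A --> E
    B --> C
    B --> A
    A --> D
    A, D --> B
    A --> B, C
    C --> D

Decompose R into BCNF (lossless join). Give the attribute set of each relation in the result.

{A, B, C, E}; {C, D}

Candidate keys of the original relation: {A}, {B}.
{A, B, C, D, E}: {C} determines {C, D} here but is not a superkey — split on C --> D, giving {C, D} and {A, B, C, E}.
{C, D}: every determinant is a superkey — BCNF.
{A, B, C, E}: every determinant is a superkey — BCNF.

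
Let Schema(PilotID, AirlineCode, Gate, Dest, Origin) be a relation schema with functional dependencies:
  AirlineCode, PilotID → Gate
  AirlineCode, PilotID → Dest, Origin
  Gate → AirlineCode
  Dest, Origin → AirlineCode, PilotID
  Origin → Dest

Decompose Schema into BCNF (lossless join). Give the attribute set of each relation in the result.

{AirlineCode, Gate}; {Dest, Gate, Origin, PilotID}

Candidate keys of the original relation: {AirlineCode, PilotID}, {Gate, PilotID}, {Origin}.
Within {AirlineCode, Dest, Gate, Origin, PilotID}: {Gate}⁺ ∩ {AirlineCode, Dest, Gate, Origin, PilotID} = {AirlineCode, Gate}, not the whole set, so Gate → AirlineCode violates BCNF; decompose into {AirlineCode, Gate} and {Dest, Gate, Origin, PilotID}.
{AirlineCode, Gate}: every determinant is a superkey — BCNF.
{Dest, Gate, Origin, PilotID}: every determinant is a superkey — BCNF.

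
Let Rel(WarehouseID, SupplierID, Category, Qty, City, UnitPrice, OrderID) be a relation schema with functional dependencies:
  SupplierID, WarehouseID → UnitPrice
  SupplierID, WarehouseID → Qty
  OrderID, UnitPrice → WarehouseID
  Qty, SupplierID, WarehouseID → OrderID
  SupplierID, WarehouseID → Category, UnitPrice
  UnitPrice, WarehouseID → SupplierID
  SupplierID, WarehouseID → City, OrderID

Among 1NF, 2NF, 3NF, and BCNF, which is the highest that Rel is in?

Candidate keys: {OrderID, UnitPrice}, {SupplierID, WarehouseID}, {UnitPrice, WarehouseID}. Prime attributes: {OrderID, SupplierID, UnitPrice, WarehouseID}.
Each dependency's left side is a superkey — BCNF holds.

BCNF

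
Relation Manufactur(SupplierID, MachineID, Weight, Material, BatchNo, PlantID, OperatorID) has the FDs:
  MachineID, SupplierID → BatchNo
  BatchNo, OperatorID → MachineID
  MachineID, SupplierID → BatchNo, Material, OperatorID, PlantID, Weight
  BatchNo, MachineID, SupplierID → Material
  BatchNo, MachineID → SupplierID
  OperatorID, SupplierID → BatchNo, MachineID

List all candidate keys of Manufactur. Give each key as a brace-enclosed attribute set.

{BatchNo, MachineID}⁺ = {BatchNo, MachineID, Material, OperatorID, PlantID, SupplierID, Weight} — all of the relation — so {BatchNo, MachineID} is a candidate key.
{BatchNo, OperatorID}⁺ = {BatchNo, MachineID, Material, OperatorID, PlantID, SupplierID, Weight} — all of the relation — so {BatchNo, OperatorID} is a candidate key.
{MachineID, SupplierID}⁺ = {BatchNo, MachineID, Material, OperatorID, PlantID, SupplierID, Weight} — all of the relation — so {MachineID, SupplierID} is a candidate key.
{OperatorID, SupplierID}⁺ = {BatchNo, MachineID, Material, OperatorID, PlantID, SupplierID, Weight} — all of the relation — so {OperatorID, SupplierID} is a candidate key.
These are minimal and exhaustive — every other superkey contains one of them.

{BatchNo, MachineID}, {BatchNo, OperatorID}, {MachineID, SupplierID}, {OperatorID, SupplierID}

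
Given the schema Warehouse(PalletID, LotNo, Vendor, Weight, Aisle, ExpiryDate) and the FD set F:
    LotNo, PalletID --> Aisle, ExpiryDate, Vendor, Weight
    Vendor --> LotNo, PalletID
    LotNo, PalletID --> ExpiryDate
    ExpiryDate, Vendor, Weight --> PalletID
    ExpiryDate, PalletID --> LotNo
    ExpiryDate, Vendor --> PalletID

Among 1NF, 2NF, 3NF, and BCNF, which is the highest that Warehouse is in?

Candidate keys: {ExpiryDate, PalletID}, {LotNo, PalletID}, {Vendor}. Prime attributes: {ExpiryDate, LotNo, PalletID, Vendor}.
The left-hand side of every FD is a superkey, so BCNF is satisfied.

BCNF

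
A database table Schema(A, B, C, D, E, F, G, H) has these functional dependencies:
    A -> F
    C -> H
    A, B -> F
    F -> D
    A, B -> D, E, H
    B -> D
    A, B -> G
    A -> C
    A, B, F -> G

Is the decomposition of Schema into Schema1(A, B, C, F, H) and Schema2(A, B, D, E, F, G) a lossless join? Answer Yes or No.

Yes

Schema1 ∩ Schema2 = {A, B, F}; its closure under F is {A, B, C, D, E, F, G, H}.
This includes all of Schema1, so the common attributes are a superkey of Schema1 — the join is lossless.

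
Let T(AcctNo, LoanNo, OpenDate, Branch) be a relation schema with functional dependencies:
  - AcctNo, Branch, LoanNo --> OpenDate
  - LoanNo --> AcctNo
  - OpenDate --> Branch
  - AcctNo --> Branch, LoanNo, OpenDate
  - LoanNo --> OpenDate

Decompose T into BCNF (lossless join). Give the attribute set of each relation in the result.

{AcctNo, LoanNo, OpenDate}; {Branch, OpenDate}

Candidate keys of the original relation: {AcctNo}, {LoanNo}.
{AcctNo, Branch, LoanNo, OpenDate}: {OpenDate} determines {Branch, OpenDate} here but is not a superkey — split on OpenDate --> Branch, giving {Branch, OpenDate} and {AcctNo, LoanNo, OpenDate}.
{Branch, OpenDate}: every determinant is a superkey — BCNF.
{AcctNo, LoanNo, OpenDate}: every determinant is a superkey — BCNF.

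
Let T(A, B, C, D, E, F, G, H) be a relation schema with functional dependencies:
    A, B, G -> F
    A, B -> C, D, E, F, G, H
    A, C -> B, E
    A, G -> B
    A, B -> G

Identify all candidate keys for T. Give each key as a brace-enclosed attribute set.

Attributes never on any right-hand side: {A} — every candidate key must contain it.
{A, B}⁺ = {A, B, C, D, E, F, G, H} — all of the relation — so {A, B} is a candidate key.
{A, C}⁺ = {A, B, C, D, E, F, G, H} — all of the relation — so {A, C} is a candidate key.
{A, G}⁺ = {A, B, C, D, E, F, G, H} — all of the relation — so {A, G} is a candidate key.
No proper subset of any of these is a key, and no other minimal superkey exists.

{A, B}, {A, C}, {A, G}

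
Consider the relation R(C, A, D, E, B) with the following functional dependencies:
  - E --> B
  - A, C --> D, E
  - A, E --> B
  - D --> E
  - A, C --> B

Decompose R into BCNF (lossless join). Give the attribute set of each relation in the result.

Candidate key of the original relation: {A, C}.
In {A, B, C, D, E}, {E} is not a superkey ({E}⁺ restricted to this set is {B, E}), so split on E --> B into {B, E} and {A, C, D, E}.
{B, E} has no BCNF violation.
In {A, C, D, E}, {D} is not a superkey ({D}⁺ restricted to this set is {D, E}), so split on D --> E into {D, E} and {A, C, D}.
{D, E} has no BCNF violation.
{A, C, D} has no BCNF violation.

{A, C, D}; {B, E}; {D, E}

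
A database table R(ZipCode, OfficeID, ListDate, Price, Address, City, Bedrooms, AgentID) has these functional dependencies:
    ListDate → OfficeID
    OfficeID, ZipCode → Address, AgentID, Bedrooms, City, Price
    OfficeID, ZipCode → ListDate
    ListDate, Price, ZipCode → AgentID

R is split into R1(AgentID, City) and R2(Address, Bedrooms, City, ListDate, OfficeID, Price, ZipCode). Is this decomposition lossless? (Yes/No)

The shared attributes are {City} and {City}⁺ = {City}.
R1 ⊄ {City} and R2 ⊄ {City}, so the split is lossy.

No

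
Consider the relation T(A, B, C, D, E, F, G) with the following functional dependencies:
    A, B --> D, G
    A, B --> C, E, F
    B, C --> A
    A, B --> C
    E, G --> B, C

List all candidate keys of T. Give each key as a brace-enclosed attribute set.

{A, B}⁺ = {A, B, C, D, E, F, G}, which is every attribute, so {A, B} is a candidate key.
{B, C}⁺ = {A, B, C, D, E, F, G}, which is every attribute, so {B, C} is a candidate key.
{E, G}⁺ = {A, B, C, D, E, F, G}, which is every attribute, so {E, G} is a candidate key.
No proper subset of any of these is a key, and no other minimal superkey exists.

{A, B}, {B, C}, {E, G}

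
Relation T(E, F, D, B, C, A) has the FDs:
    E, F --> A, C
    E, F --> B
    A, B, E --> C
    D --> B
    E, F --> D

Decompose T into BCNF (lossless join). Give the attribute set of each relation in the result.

Candidate key of the original relation: {E, F}.
In {A, B, C, D, E, F}, {A, B, E} is not a superkey ({A, B, E}⁺ restricted to this set is {A, B, C, E}), so split on A, B, E --> C into {A, B, C, E} and {A, B, D, E, F}.
{A, B, C, E} is in BCNF.
In {A, B, D, E, F}, {D} is not a superkey ({D}⁺ restricted to this set is {B, D}), so split on D --> B into {B, D} and {A, D, E, F}.
{B, D} is in BCNF.
{A, D, E, F} is in BCNF.

{A, B, C, E}; {A, D, E, F}; {B, D}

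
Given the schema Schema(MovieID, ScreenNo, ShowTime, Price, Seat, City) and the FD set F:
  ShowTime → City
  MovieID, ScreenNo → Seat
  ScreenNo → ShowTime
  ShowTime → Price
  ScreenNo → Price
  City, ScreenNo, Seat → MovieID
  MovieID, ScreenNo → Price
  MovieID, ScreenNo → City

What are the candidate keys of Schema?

{MovieID, ScreenNo}, {ScreenNo, Seat}

{ScreenNo} never appears on the right of any FD, so every key must include it.
Closure of {MovieID, ScreenNo} is {City, MovieID, Price, ScreenNo, Seat, ShowTime}, the whole schema; {MovieID, ScreenNo} is a candidate key.
Closure of {ScreenNo, Seat} is {City, MovieID, Price, ScreenNo, Seat, ShowTime}, the whole schema; {ScreenNo, Seat} is a candidate key.
These are minimal and exhaustive — every other superkey contains one of them.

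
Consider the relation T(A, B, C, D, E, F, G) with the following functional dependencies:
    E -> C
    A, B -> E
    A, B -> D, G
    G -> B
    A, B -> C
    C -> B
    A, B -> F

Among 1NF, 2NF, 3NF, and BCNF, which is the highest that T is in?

3NF

Candidate keys: {A, B}, {A, C}, {A, E}, {A, G}. Prime attributes: {A, B, C, E, G}.
For E -> C we have {E}⁺ = {B, C, E}; {E} is not a superkey, so BCNF fails.
Its right-hand attributes {C} are all prime, as are those of every other non-superkey FD — the relation is in 3NF.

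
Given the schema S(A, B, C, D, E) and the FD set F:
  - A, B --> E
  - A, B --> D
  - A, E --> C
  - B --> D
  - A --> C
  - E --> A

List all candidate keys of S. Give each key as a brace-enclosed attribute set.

{A, B}, {B, E}

No FD produces {B}, so it must be in every candidate key.
Closure of {A, B} is {A, B, C, D, E}, the whole schema; {A, B} is a candidate key.
Closure of {B, E} is {A, B, C, D, E}, the whole schema; {B, E} is a candidate key.
No proper subset of any of these is a key, and no other minimal superkey exists.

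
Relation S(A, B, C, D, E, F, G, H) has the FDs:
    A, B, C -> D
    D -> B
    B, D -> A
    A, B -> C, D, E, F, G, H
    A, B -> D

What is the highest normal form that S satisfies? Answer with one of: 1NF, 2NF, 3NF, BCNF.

Candidate keys: {A, B}, {D}. Prime attributes: {A, B, D}.
Every FD has a superkey on the left, so the relation is in BCNF.

BCNF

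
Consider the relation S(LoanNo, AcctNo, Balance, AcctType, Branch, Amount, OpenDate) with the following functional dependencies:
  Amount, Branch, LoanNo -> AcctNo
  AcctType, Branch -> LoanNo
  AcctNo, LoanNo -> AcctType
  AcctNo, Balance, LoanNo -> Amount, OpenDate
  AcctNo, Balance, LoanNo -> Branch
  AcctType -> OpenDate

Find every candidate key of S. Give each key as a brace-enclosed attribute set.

{Balance} never appears on the right of any FD, so every key must include it.
{AcctNo, Balance, LoanNo}⁺ = {AcctNo, AcctType, Amount, Balance, Branch, LoanNo, OpenDate} — all of the relation — so {AcctNo, Balance, LoanNo} is a candidate key.
{AcctNo, AcctType, Balance, Branch}⁺ = {AcctNo, AcctType, Amount, Balance, Branch, LoanNo, OpenDate} — all of the relation — so {AcctNo, AcctType, Balance, Branch} is a candidate key.
{AcctType, Amount, Balance, Branch}⁺ = {AcctNo, AcctType, Amount, Balance, Branch, LoanNo, OpenDate} — all of the relation — so {AcctType, Amount, Balance, Branch} is a candidate key.
{Amount, Balance, Branch, LoanNo}⁺ = {AcctNo, AcctType, Amount, Balance, Branch, LoanNo, OpenDate} — all of the relation — so {Amount, Balance, Branch, LoanNo} is a candidate key.
No proper subset of any of these is a key, and no other minimal superkey exists.

{AcctNo, AcctType, Balance, Branch}, {AcctNo, Balance, LoanNo}, {AcctType, Amount, Balance, Branch}, {Amount, Balance, Branch, LoanNo}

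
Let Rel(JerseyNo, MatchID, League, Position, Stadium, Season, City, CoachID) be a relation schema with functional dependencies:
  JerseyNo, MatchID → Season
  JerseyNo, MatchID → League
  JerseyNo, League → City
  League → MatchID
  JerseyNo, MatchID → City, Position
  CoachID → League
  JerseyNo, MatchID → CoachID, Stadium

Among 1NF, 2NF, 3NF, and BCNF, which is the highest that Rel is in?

3NF

Candidate keys: {CoachID, JerseyNo}, {JerseyNo, League}, {JerseyNo, MatchID}. Prime attributes: {CoachID, JerseyNo, League, MatchID}.
League → MatchID: {League}⁺ = {League, MatchID}, which is not all of the attributes, so the left side is not a superkey — BCNF is violated.
Its right-hand attributes {MatchID} are all prime, as are those of every other non-superkey FD — the relation is in 3NF.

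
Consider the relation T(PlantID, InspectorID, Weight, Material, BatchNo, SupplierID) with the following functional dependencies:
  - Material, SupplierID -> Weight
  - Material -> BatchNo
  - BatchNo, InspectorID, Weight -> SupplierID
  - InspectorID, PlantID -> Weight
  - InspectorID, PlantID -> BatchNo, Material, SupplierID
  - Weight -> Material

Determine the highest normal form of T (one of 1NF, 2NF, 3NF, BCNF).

Candidate key: {InspectorID, PlantID}. Prime attributes: {InspectorID, PlantID}.
Material, SupplierID -> Weight breaks BCNF: {Material, SupplierID}⁺ = {BatchNo, Material, SupplierID, Weight}, so {Material, SupplierID} is not a superkey.
Because {Weight} is non-prime and the left side of Material, SupplierID -> Weight is not a superkey, the relation is not in 3NF.
No non-prime attribute depends on a proper subset of any candidate key, so 2NF holds.

2NF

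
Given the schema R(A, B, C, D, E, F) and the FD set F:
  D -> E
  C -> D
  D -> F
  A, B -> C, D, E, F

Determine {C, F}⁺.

{C, D, E, F}

Start with {C, F}.
C -> D applies; add {D} → now {C, D, F}.
D -> E applies; add {E} → now {C, D, E, F}.
No further FD applies.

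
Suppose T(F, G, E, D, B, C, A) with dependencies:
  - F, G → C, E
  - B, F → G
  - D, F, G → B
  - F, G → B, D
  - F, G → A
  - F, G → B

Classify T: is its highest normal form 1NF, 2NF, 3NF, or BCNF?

BCNF

Candidate keys: {B, F}, {F, G}. Prime attributes: {B, F, G}.
The left-hand side of every FD is a superkey, so BCNF is satisfied.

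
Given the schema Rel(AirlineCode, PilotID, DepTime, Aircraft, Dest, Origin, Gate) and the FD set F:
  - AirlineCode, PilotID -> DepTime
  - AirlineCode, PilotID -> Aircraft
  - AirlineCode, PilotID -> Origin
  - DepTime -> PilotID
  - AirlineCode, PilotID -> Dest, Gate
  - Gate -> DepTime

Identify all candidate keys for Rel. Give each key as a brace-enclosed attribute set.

{AirlineCode} never appears on the right of any FD, so every key must include it.
Closure of {AirlineCode, DepTime} is {Aircraft, AirlineCode, DepTime, Dest, Gate, Origin, PilotID}, the whole schema; {AirlineCode, DepTime} is a candidate key.
Closure of {AirlineCode, Gate} is {Aircraft, AirlineCode, DepTime, Dest, Gate, Origin, PilotID}, the whole schema; {AirlineCode, Gate} is a candidate key.
Closure of {AirlineCode, PilotID} is {Aircraft, AirlineCode, DepTime, Dest, Gate, Origin, PilotID}, the whole schema; {AirlineCode, PilotID} is a candidate key.
No proper subset of any of these is a key, and no other minimal superkey exists.

{AirlineCode, DepTime}, {AirlineCode, Gate}, {AirlineCode, PilotID}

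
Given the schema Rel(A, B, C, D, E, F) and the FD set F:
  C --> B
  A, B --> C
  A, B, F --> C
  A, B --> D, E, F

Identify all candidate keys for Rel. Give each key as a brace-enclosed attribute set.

{A, B}, {A, C}

No FD produces {A}, so it must be in every candidate key.
Closure of {A, B} is {A, B, C, D, E, F}, the whole schema; {A, B} is a candidate key.
Closure of {A, C} is {A, B, C, D, E, F}, the whole schema; {A, C} is a candidate key.
Any other superkey properly contains one of these, so there are no further candidate keys.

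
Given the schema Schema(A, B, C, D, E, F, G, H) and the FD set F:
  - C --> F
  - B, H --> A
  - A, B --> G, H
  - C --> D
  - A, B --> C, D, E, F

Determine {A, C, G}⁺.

Start with {A, C, G}.
C --> F applies; add {F} → now {A, C, F, G}.
C --> D applies; add {D} → now {A, C, D, F, G}.
No further FD applies.

{A, C, D, F, G}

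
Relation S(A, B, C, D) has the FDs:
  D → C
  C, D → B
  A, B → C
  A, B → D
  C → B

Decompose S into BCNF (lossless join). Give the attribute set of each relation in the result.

{A, D}; {B, C}; {C, D}

Candidate keys of the original relation: {A, B}, {A, C}, {A, D}.
In {A, B, C, D}, {D} is not a superkey ({D}⁺ restricted to this set is {B, C, D}), so split on D → B, C into {B, C, D} and {A, D}.
In {B, C, D}, {C} is not a superkey ({C}⁺ restricted to this set is {B, C}), so split on C → B into {B, C} and {C, D}.
{B, C} is in BCNF.
{C, D} is in BCNF.
{A, D} is in BCNF.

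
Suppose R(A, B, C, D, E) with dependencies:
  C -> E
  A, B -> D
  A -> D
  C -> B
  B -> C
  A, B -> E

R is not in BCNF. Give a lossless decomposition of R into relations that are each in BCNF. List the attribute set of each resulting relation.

{A, C}; {A, D}; {B, C, E}

Candidate keys of the original relation: {A, B}, {A, C}.
In {A, B, C, D, E}, {C} is not a superkey ({C}⁺ restricted to this set is {B, C, E}), so split on C -> B, E into {B, C, E} and {A, C, D}.
{B, C, E} has no BCNF violation.
In {A, C, D}, {A} is not a superkey ({A}⁺ restricted to this set is {A, D}), so split on A -> D into {A, D} and {A, C}.
{A, D} has no BCNF violation.
{A, C} has no BCNF violation.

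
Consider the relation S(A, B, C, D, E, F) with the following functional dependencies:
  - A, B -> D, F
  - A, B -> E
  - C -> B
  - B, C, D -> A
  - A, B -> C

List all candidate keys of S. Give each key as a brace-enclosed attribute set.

{A, B}⁺ = {A, B, C, D, E, F}, which is every attribute, so {A, B} is a candidate key.
{A, C}⁺ = {A, B, C, D, E, F}, which is every attribute, so {A, C} is a candidate key.
{C, D}⁺ = {A, B, C, D, E, F}, which is every attribute, so {C, D} is a candidate key.
No proper subset of any of these is a key, and no other minimal superkey exists.

{A, B}, {A, C}, {C, D}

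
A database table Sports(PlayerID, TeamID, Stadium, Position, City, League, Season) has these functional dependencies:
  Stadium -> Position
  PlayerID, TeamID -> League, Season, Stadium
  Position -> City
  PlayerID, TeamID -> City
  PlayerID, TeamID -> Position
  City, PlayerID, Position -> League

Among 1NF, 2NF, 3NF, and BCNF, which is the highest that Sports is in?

Candidate key: {PlayerID, TeamID}. Prime attributes: {PlayerID, TeamID}.
Stadium -> Position: {Stadium}⁺ = {City, Position, Stadium}, which is not all of the attributes, so the left side is not a superkey — BCNF is violated.
Because {Position} is non-prime and the left side of Stadium -> Position is not a superkey, the relation is not in 3NF.
No proper subset of a key has a non-prime attribute in its closure, so there is no partial dependency; 2NF holds.

2NF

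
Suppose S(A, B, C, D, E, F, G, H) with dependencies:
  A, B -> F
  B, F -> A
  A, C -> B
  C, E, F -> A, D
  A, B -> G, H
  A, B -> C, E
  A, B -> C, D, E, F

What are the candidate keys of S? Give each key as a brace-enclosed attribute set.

Closure of {A, B} is {A, B, C, D, E, F, G, H}, the whole schema; {A, B} is a candidate key.
Closure of {A, C} is {A, B, C, D, E, F, G, H}, the whole schema; {A, C} is a candidate key.
Closure of {B, F} is {A, B, C, D, E, F, G, H}, the whole schema; {B, F} is a candidate key.
Closure of {C, E, F} is {A, B, C, D, E, F, G, H}, the whole schema; {C, E, F} is a candidate key.
These are minimal and exhaustive — every other superkey contains one of them.

{A, B}, {A, C}, {B, F}, {C, E, F}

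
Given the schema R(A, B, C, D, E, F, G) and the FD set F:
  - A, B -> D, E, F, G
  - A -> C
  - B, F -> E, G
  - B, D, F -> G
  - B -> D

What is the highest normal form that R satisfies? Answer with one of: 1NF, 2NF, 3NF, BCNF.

Candidate key: {A, B}. Prime attributes: {A, B}.
A -> C breaks BCNF: {A}⁺ = {A, C}, so {A} is not a superkey.
Because {C} is non-prime and the left side of A -> C is not a superkey, the relation is not in 3NF.
The proper key subset {A} of {A, B} determines non-prime {C}, so the relation is not even in 2NF.

1NF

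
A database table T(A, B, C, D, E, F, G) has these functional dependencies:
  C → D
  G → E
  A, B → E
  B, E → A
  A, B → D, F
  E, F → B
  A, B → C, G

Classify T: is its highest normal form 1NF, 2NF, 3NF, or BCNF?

Candidate keys: {A, B}, {B, E}, {B, G}, {E, F}, {F, G}. Prime attributes: {A, B, E, F, G}.
C → D breaks BCNF: {C}⁺ = {C, D}, so {C} is not a superkey.
Because {D} is non-prime and the left side of C → D is not a superkey, the relation is not in 3NF.
No proper subset of a key has a non-prime attribute in its closure, so there is no partial dependency; 2NF holds.

2NF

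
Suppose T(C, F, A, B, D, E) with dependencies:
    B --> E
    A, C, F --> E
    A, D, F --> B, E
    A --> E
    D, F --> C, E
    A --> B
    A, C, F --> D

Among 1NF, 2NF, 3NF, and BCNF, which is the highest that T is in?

Candidate keys: {A, C, F}, {A, D, F}. Prime attributes: {A, C, D, F}.
B --> E breaks BCNF: {B}⁺ = {B, E}, so {B} is not a superkey.
B --> E has non-prime {E} on the right and a non-superkey on the left, so 3NF fails.
{A} is a proper subset of the key {A, C, F}, and {A}⁺ contains the non-prime attributes {B, E} — a partial dependency, so 2NF is violated.

1NF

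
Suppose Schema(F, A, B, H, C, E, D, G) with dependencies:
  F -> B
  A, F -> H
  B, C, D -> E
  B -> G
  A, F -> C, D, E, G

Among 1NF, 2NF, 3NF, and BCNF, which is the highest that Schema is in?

Candidate key: {A, F}. Prime attributes: {A, F}.
For F -> B we have {F}⁺ = {B, F, G}; {F} is not a superkey, so BCNF fails.
F -> B has non-prime {B} on the right and a non-superkey on the left, so 3NF fails.
The proper key subset {F} of {A, F} determines non-prime {B, G}, so the relation is not even in 2NF.

1NF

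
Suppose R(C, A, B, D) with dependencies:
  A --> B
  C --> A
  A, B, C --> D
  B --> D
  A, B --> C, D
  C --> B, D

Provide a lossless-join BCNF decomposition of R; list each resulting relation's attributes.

{A, B, C}; {B, D}

Candidate keys of the original relation: {A}, {C}.
In {A, B, C, D}, {B} is not a superkey ({B}⁺ restricted to this set is {B, D}), so split on B --> D into {B, D} and {A, B, C}.
{B, D}: every determinant is a superkey — BCNF.
{A, B, C}: every determinant is a superkey — BCNF.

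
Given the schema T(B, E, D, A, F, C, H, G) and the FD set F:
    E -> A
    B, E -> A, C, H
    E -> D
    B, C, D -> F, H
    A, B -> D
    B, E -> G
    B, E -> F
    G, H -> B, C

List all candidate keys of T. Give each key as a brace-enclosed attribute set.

{B, E}, {E, G, H}

Attributes never on any right-hand side: {E} — every candidate key must contain it.
{B, E} is a candidate key since {B, E}⁺ = {A, B, C, D, E, F, G, H} covers every attribute.
{E, G, H} is a candidate key since {E, G, H}⁺ = {A, B, C, D, E, F, G, H} covers every attribute.
These are minimal and exhaustive — every other superkey contains one of them.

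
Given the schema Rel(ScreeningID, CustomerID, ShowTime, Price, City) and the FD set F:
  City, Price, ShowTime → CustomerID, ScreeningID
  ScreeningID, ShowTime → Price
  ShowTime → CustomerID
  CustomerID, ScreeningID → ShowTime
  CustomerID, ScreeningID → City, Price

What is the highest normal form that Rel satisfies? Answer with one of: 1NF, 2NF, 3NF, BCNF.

3NF

Candidate keys: {City, Price, ShowTime}, {CustomerID, ScreeningID}, {ScreeningID, ShowTime}. Prime attributes: {City, CustomerID, Price, ScreeningID, ShowTime}.
ShowTime → CustomerID: {ShowTime}⁺ = {CustomerID, ShowTime}, which is not all of the attributes, so the left side is not a superkey — BCNF is violated.
Since {CustomerID} ⊆ prime attributes and every other non-superkey FD also has a prime right side, the schema is in 3NF.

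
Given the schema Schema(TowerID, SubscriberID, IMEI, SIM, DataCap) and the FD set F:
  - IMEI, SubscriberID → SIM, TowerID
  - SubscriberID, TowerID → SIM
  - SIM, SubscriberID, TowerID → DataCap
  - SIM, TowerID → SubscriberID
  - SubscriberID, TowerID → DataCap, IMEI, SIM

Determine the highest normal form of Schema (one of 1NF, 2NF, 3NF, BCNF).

BCNF

Candidate keys: {IMEI, SubscriberID}, {SIM, TowerID}, {SubscriberID, TowerID}. Prime attributes: {IMEI, SIM, SubscriberID, TowerID}.
Every FD has a superkey on the left, so the relation is in BCNF.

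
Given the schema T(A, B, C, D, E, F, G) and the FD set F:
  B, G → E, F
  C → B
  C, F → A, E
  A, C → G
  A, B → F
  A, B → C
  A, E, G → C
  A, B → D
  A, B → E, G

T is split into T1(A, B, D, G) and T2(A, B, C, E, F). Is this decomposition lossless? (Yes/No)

The shared attributes are {A, B} and {A, B}⁺ = {A, B, C, D, E, F, G}.
This includes all of T1, so the common attributes are a superkey of T1 — the join is lossless.

Yes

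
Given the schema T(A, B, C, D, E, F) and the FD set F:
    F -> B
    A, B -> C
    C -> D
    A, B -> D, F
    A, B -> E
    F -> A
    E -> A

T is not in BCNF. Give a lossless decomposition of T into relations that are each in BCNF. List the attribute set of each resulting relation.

Candidate keys of the original relation: {A, B}, {B, E}, {F}.
Within {A, B, C, D, E, F}: {C}⁺ ∩ {A, B, C, D, E, F} = {C, D}, not the whole set, so C -> D violates BCNF; decompose into {C, D} and {A, B, C, E, F}.
{C, D}: every determinant is a superkey — BCNF.
Within {A, B, C, E, F}: {E}⁺ ∩ {A, B, C, E, F} = {A, E}, not the whole set, so E -> A violates BCNF; decompose into {A, E} and {B, C, E, F}.
{A, E}: every determinant is a superkey — BCNF.
{B, C, E, F}: every determinant is a superkey — BCNF.

{A, E}; {B, C, E, F}; {C, D}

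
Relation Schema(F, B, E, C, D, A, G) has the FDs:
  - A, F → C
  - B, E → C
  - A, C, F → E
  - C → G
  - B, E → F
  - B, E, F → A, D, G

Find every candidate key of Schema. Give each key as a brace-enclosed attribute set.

{A, B, F}, {B, E}

Attributes never on any right-hand side: {B} — every candidate key must contain it.
{B, E}⁺ = {A, B, C, D, E, F, G} — all of the relation — so {B, E} is a candidate key.
{A, B, F}⁺ = {A, B, C, D, E, F, G} — all of the relation — so {A, B, F} is a candidate key.
These are minimal and exhaustive — every other superkey contains one of them.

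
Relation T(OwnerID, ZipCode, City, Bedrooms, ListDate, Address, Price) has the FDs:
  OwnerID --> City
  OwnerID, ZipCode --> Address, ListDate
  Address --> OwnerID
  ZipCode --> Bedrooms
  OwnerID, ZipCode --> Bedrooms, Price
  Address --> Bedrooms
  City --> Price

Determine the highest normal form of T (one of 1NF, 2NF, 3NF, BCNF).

Candidate keys: {Address, ZipCode}, {OwnerID, ZipCode}. Prime attributes: {Address, OwnerID, ZipCode}.
OwnerID --> City breaks BCNF: {OwnerID}⁺ = {City, OwnerID, Price}, so {OwnerID} is not a superkey.
OwnerID --> City determines the non-prime attribute {City} from a non-superkey — 3NF is violated.
The proper key subset {Address} of {Address, ZipCode} determines non-prime {Bedrooms, City, Price}, so the relation is not even in 2NF.

1NF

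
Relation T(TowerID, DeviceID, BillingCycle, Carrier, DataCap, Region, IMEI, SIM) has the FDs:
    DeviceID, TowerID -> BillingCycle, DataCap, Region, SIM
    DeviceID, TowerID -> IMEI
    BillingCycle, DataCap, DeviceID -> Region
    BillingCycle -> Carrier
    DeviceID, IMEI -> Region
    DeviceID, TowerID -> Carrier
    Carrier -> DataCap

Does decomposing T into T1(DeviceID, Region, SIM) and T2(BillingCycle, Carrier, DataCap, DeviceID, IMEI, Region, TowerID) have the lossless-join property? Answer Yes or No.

No

Common attributes: {DeviceID, Region}; their closure is {DeviceID, Region}.
Neither T1 nor T2 is contained in that closure, so the decomposition is lossy.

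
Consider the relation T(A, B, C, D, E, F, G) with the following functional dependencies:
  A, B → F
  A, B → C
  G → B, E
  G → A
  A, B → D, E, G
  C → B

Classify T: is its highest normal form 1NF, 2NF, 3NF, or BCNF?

Candidate keys: {A, B}, {A, C}, {G}. Prime attributes: {A, B, C, G}.
C → B: {C}⁺ = {B, C}, which is not all of the attributes, so the left side is not a superkey — BCNF is violated.
Since {B} ⊆ prime attributes and every other non-superkey FD also has a prime right side, the schema is in 3NF.

3NF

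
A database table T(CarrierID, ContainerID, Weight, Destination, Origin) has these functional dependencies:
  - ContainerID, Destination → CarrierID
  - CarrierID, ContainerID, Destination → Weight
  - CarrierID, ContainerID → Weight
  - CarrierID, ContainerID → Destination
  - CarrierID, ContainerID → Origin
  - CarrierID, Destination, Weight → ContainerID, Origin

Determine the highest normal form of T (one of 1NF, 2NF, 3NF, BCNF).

Candidate keys: {CarrierID, ContainerID}, {CarrierID, Destination, Weight}, {ContainerID, Destination}. Prime attributes: {CarrierID, ContainerID, Destination, Weight}.
Every FD has a superkey on the left, so the relation is in BCNF.

BCNF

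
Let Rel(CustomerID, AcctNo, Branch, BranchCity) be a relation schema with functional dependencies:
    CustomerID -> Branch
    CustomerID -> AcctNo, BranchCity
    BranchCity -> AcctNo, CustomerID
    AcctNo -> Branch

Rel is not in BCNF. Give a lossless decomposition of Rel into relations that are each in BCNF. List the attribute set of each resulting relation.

Candidate keys of the original relation: {BranchCity}, {CustomerID}.
Within {AcctNo, Branch, BranchCity, CustomerID}: {AcctNo}⁺ ∩ {AcctNo, Branch, BranchCity, CustomerID} = {AcctNo, Branch}, not the whole set, so AcctNo -> Branch violates BCNF; decompose into {AcctNo, Branch} and {AcctNo, BranchCity, CustomerID}.
{AcctNo, Branch} has no BCNF violation.
{AcctNo, BranchCity, CustomerID} has no BCNF violation.

{AcctNo, Branch}; {AcctNo, BranchCity, CustomerID}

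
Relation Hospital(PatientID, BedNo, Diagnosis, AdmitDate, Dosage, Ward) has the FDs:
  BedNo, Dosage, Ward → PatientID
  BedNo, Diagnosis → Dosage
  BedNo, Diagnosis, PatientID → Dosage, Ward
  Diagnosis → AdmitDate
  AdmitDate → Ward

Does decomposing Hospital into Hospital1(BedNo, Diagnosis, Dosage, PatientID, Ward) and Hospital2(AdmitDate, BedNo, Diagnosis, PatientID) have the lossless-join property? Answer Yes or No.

Common attributes: {BedNo, Diagnosis, PatientID}; their closure is {AdmitDate, BedNo, Diagnosis, Dosage, PatientID, Ward}.
This includes all of Hospital1, so the common attributes are a superkey of Hospital1 — the join is lossless.

Yes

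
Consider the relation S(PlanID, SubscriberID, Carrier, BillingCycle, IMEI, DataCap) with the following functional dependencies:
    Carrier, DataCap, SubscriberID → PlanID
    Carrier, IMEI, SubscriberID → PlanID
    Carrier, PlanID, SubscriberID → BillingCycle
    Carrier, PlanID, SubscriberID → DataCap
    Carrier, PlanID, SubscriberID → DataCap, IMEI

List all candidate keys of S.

{Carrier, DataCap, SubscriberID}, {Carrier, IMEI, SubscriberID}, {Carrier, PlanID, SubscriberID}

Attributes never on any right-hand side: {Carrier, SubscriberID} — every candidate key must contain all of them.
{Carrier, DataCap, SubscriberID} is a candidate key since {Carrier, DataCap, SubscriberID}⁺ = {BillingCycle, Carrier, DataCap, IMEI, PlanID, SubscriberID} covers every attribute.
{Carrier, IMEI, SubscriberID} is a candidate key since {Carrier, IMEI, SubscriberID}⁺ = {BillingCycle, Carrier, DataCap, IMEI, PlanID, SubscriberID} covers every attribute.
{Carrier, PlanID, SubscriberID} is a candidate key since {Carrier, PlanID, SubscriberID}⁺ = {BillingCycle, Carrier, DataCap, IMEI, PlanID, SubscriberID} covers every attribute.
No proper subset of any of these is a key, and no other minimal superkey exists.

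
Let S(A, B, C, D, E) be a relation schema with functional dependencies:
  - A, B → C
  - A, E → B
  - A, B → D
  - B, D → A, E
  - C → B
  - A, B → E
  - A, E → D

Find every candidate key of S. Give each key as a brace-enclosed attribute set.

{A, B}⁺ = {A, B, C, D, E}, which is every attribute, so {A, B} is a candidate key.
{A, C}⁺ = {A, B, C, D, E}, which is every attribute, so {A, C} is a candidate key.
{A, E}⁺ = {A, B, C, D, E}, which is every attribute, so {A, E} is a candidate key.
{B, D}⁺ = {A, B, C, D, E}, which is every attribute, so {B, D} is a candidate key.
{C, D}⁺ = {A, B, C, D, E}, which is every attribute, so {C, D} is a candidate key.
No proper subset of any of these is a key, and no other minimal superkey exists.

{A, B}, {A, C}, {A, E}, {B, D}, {C, D}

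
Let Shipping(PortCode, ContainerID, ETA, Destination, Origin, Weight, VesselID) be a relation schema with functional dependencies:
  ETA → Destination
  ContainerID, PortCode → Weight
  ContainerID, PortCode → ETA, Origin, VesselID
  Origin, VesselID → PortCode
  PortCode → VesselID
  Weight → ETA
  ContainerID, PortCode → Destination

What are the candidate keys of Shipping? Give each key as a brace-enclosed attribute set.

Attributes never on any right-hand side: {ContainerID} — every candidate key must contain it.
{ContainerID, PortCode}⁺ = {ContainerID, Destination, ETA, Origin, PortCode, VesselID, Weight}, which is every attribute, so {ContainerID, PortCode} is a candidate key.
{ContainerID, Origin, VesselID}⁺ = {ContainerID, Destination, ETA, Origin, PortCode, VesselID, Weight}, which is every attribute, so {ContainerID, Origin, VesselID} is a candidate key.
No proper subset of any of these is a key, and no other minimal superkey exists.

{ContainerID, Origin, VesselID}, {ContainerID, PortCode}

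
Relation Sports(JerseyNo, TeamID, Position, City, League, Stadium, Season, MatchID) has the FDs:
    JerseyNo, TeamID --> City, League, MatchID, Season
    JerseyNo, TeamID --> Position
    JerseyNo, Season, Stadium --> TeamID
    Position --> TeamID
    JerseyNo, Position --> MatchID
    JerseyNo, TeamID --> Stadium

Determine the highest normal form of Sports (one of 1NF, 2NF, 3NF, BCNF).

Candidate keys: {JerseyNo, Position}, {JerseyNo, Season, Stadium}, {JerseyNo, TeamID}. Prime attributes: {JerseyNo, Position, Season, Stadium, TeamID}.
Position --> TeamID breaks BCNF: {Position}⁺ = {Position, TeamID}, so {Position} is not a superkey.
Since {TeamID} ⊆ prime attributes and every other non-superkey FD also has a prime right side, the schema is in 3NF.

3NF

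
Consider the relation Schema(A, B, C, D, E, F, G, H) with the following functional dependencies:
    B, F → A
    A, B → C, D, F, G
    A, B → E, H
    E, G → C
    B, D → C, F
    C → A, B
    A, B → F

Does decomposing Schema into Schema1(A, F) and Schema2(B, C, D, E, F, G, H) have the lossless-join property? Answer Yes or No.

Common attributes: {F}; their closure is {F}.
Schema1 ⊄ {F} and Schema2 ⊄ {F}, so the split is lossy.

No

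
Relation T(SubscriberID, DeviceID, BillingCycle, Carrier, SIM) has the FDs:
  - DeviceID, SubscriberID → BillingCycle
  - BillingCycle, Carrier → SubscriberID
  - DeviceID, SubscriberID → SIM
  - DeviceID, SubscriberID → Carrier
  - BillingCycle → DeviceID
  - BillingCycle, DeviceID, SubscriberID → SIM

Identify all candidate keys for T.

{BillingCycle, Carrier} is a candidate key since {BillingCycle, Carrier}⁺ = {BillingCycle, Carrier, DeviceID, SIM, SubscriberID} covers every attribute.
{BillingCycle, SubscriberID} is a candidate key since {BillingCycle, SubscriberID}⁺ = {BillingCycle, Carrier, DeviceID, SIM, SubscriberID} covers every attribute.
{DeviceID, SubscriberID} is a candidate key since {DeviceID, SubscriberID}⁺ = {BillingCycle, Carrier, DeviceID, SIM, SubscriberID} covers every attribute.
Any other superkey properly contains one of these, so there are no further candidate keys.

{BillingCycle, Carrier}, {BillingCycle, SubscriberID}, {DeviceID, SubscriberID}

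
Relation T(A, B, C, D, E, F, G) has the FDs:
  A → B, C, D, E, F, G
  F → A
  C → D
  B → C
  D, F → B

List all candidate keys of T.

{A} is a candidate key since {A}⁺ = {A, B, C, D, E, F, G} covers every attribute.
{F} is a candidate key since {F}⁺ = {A, B, C, D, E, F, G} covers every attribute.
No proper subset of any of these is a key, and no other minimal superkey exists.

{A}, {F}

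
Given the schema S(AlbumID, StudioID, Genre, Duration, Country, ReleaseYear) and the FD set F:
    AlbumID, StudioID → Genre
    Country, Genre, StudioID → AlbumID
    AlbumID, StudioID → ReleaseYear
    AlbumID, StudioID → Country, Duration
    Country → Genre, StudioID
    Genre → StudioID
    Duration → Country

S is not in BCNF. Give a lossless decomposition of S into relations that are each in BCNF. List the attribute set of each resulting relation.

{AlbumID, Country, Duration, Genre, ReleaseYear}; {Genre, StudioID}

Candidate keys of the original relation: {AlbumID, Genre}, {AlbumID, StudioID}, {Country}, {Duration}.
In {AlbumID, Country, Duration, Genre, ReleaseYear, StudioID}, {Genre} is not a superkey ({Genre}⁺ restricted to this set is {Genre, StudioID}), so split on Genre → StudioID into {Genre, StudioID} and {AlbumID, Country, Duration, Genre, ReleaseYear}.
{Genre, StudioID}: every determinant is a superkey — BCNF.
{AlbumID, Country, Duration, Genre, ReleaseYear}: every determinant is a superkey — BCNF.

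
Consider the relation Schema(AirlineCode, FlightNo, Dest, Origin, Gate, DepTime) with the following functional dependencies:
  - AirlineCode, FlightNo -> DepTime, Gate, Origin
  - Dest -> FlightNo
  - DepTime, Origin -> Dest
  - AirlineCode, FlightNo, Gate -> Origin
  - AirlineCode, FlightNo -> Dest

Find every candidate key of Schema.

{AirlineCode, DepTime, Origin}, {AirlineCode, Dest}, {AirlineCode, FlightNo}

Attributes never on any right-hand side: {AirlineCode} — every candidate key must contain it.
{AirlineCode, Dest}⁺ = {AirlineCode, DepTime, Dest, FlightNo, Gate, Origin}, which is every attribute, so {AirlineCode, Dest} is a candidate key.
{AirlineCode, FlightNo}⁺ = {AirlineCode, DepTime, Dest, FlightNo, Gate, Origin}, which is every attribute, so {AirlineCode, FlightNo} is a candidate key.
{AirlineCode, DepTime, Origin}⁺ = {AirlineCode, DepTime, Dest, FlightNo, Gate, Origin}, which is every attribute, so {AirlineCode, DepTime, Origin} is a candidate key.
These are minimal and exhaustive — every other superkey contains one of them.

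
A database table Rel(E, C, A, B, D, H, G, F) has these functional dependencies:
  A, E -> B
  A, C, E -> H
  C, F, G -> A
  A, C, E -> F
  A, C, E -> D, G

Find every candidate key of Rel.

No FD produces {C, E}, so they must be in every candidate key.
{A, C, E}⁺ = {A, B, C, D, E, F, G, H}, which is every attribute, so {A, C, E} is a candidate key.
{C, E, F, G}⁺ = {A, B, C, D, E, F, G, H}, which is every attribute, so {C, E, F, G} is a candidate key.
Any other superkey properly contains one of these, so there are no further candidate keys.

{A, C, E}, {C, E, F, G}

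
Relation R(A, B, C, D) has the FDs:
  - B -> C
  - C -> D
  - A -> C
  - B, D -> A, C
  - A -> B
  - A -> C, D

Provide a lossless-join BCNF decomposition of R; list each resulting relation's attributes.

Candidate keys of the original relation: {A}, {B}.
{A, B, C, D}: {C} determines {C, D} here but is not a superkey — split on C -> D, giving {C, D} and {A, B, C}.
{C, D} has no BCNF violation.
{A, B, C} has no BCNF violation.

{A, B, C}; {C, D}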